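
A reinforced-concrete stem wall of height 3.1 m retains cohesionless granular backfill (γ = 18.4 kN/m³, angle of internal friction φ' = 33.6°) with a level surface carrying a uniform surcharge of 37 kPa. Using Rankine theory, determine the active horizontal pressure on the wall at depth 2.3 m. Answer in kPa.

22.8 kPa

K_a = (1 − sin φ)/(1 + sin φ) = 0.2875.
σ_v = γz + q = 18.4 × 2.3 + 37 = 79.32 kPa.
σ_h = K_a σ_v = 0.2875 × 79.32 = 22.80 kPa.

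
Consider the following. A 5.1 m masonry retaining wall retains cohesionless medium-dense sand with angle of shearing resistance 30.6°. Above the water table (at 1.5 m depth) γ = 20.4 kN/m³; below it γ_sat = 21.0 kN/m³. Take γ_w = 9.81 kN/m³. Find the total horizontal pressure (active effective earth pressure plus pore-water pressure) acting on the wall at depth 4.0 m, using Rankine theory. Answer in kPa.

43.6 kPa

K_a = (1 − sin φ)/(1 + sin φ) = 0.3253.
γ' = 21.0 − 9.81 = 11.19 kN/m³.
Effective vertical stress at 4.0 m: σ'_v = 20.4×1.5 + 11.19×2.50 = 58.57 kPa.
σ'_h = K_a σ'_v = 0.3253 × 58.57 = 19.06 kPa; u = γ_w × 2.50 = 24.53 kPa.
Total σ_h = 19.06 + 24.53 = 43.58 kPa.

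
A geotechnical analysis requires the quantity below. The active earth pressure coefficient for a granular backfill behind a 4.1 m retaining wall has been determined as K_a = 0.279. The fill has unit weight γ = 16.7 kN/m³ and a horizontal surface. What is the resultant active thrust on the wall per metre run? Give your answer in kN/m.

P = ½ K_a γ H² = 0.5 × 0.279 × 16.7 × 4.1² = 39.16 kN/m.

39.2 kN/m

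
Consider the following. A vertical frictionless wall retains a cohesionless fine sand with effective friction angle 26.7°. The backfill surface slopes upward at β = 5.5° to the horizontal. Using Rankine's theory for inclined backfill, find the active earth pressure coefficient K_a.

0.386

K_a = cos β · (cos β − √(cos²β − cos²φ)) / (cos β + √(cos²β − cos²φ)).
cos β = 0.9954, cos φ = 0.8934, √(cos²β − cos²φ) = 0.4390.
K_a = 0.9954 × (0.9954 − 0.4390)/(0.9954 + 0.4390) = 0.3861.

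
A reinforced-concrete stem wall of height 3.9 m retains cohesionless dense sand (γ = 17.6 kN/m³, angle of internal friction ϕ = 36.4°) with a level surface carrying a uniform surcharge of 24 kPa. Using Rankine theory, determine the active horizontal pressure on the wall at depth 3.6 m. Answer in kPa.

K_a = (1 − sin φ)/(1 + sin φ) = 0.2552.
σ_v = γz + q = 17.6 × 3.6 + 24 = 87.36 kPa.
σ_h = K_a σ_v = 0.2552 × 87.36 = 22.29 kPa.

22.3 kPa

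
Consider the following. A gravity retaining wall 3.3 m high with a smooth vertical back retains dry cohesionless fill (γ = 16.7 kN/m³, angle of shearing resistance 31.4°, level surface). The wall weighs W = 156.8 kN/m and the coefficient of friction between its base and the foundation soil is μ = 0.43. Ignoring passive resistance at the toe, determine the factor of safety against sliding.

2.35

K_a = tan²(45° − 31.4°/2) = 0.3149.
P_a = ½K_aγH² = 0.5×0.3149×16.7×3.3² = 28.64 kN/m, acting at H/3 = 1.100 m above the base.
FS_sliding = μW / P_a = 0.43×156.8 / 28.64 = 2.355.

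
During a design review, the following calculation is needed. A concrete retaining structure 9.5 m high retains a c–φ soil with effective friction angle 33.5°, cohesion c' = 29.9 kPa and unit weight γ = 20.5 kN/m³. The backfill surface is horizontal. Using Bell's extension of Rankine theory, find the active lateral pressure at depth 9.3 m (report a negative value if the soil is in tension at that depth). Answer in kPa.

K_a = (1 − sin φ)/(1 + sin φ) = 0.2887.
σ_a = K_a γ z − 2c√K_a = 0.2887×20.5×9.3 − 2×29.9×0.5373 = 22.91 kPa.

22.9 kPa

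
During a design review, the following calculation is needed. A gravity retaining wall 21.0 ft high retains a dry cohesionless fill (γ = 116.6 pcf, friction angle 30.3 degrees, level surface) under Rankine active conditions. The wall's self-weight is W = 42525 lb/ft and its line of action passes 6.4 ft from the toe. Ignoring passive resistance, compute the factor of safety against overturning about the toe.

K_a = tan²(45° − 30.3°/2) = 0.3293.
P_a = ½K_aγH² = 0.5×0.3293×116.6×21.0² = 8467 lb/ft, acting at H/3 = 7.000 ft above the base.
Overturning moment M_o = P_a × H/3 = 8467 × 7.000 = 59270.
Resisting moment M_r = W × 6.4 = 42525 × 6.4 = 272200.
FS_overturning = M_r/M_o = 272200/59270 = 4.592.

4.59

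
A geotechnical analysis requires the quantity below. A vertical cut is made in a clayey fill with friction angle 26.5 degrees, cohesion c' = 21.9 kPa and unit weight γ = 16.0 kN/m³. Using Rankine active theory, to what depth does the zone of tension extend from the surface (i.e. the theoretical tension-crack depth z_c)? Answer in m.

4.42 m

K_a = tan²(45° − 26.5°/2) = 0.3829; √K_a = 0.6188.
The active pressure is zero where K_a γ z = 2c√K_a, so z_c = 2c/(γ√K_a) = 2×21.9/(16.0×0.6188) = 4.424 m.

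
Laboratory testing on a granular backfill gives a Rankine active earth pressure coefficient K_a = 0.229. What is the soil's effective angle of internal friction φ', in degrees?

38.9°

K_a = tan²(45° − φ/2) ⇒ 45° − φ/2 = arctan(√0.229) = 25.57°.
φ = 2(45° − 25.57°) = 38.85°.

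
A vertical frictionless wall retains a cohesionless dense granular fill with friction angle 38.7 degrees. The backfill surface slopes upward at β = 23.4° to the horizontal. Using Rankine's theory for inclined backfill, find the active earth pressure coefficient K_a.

K_a = cos β · (cos β − √(cos²β − cos²φ)) / (cos β + √(cos²β − cos²φ)).
cos β = 0.9178, cos φ = 0.7804, √(cos²β − cos²φ) = 0.4829.
K_a = 0.9178 × (0.9178 − 0.4829)/(0.9178 + 0.4829) = 0.2849.

0.285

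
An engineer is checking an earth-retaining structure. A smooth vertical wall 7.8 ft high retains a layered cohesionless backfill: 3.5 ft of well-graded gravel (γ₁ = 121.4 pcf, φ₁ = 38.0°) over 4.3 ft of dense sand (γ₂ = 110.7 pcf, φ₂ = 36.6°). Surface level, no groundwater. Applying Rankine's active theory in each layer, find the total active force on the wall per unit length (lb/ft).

K_a1 = tan²(45°−38.0°/2) = 0.2379; K_a2 = tan²(45°−36.6°/2) = 0.2530.
Layer 1: σ at base = K_a1 γ₁ h₁ = 101.1 psf; P₁ = ½×101.1×3.5 = 176.9.
Layer 2: σ_v at top = γ₁h₁ = 424.9; σ_h top = K_a2×424.9 = 107.5; σ_h base = K_a2×(424.9+110.7×4.3) = 227.9.
P₂ = ½(107.5+227.9)×4.3 = 721.0. Total P_a = 176.9+721.0 = 897.9 lb/ft.

898 lb/ft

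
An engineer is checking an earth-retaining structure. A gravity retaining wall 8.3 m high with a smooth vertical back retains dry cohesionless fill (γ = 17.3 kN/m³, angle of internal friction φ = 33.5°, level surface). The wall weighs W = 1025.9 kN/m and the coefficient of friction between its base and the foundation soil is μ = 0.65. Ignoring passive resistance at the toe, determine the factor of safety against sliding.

K_a = tan²(45° − 33.5°/2) = 0.2887.
P_a = ½K_aγH² = 0.5×0.2887×17.3×8.3² = 172.0 kN/m, acting at H/3 = 2.767 m above the base.
FS_sliding = μW / P_a = 0.65×1025.9 / 172.0 = 3.876.

3.88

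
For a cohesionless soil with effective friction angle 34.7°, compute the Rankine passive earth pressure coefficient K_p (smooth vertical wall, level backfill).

K_p = (1 + sin φ)/(1 − sin φ) = tan²(45° + 34.7°/2) = 3.643.

3.64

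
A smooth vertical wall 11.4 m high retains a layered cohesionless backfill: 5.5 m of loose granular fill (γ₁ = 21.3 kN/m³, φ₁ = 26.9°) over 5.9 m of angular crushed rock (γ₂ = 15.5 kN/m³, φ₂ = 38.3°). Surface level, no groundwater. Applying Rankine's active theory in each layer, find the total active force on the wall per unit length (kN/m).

347 kN/m

K_a1 = tan²(45°−26.9°/2) = 0.3770; K_a2 = tan²(45°−38.3°/2) = 0.2347.
Layer 1: σ at base = K_a1 γ₁ h₁ = 44.17 kPa; P₁ = ½×44.17×5.5 = 121.5.
Layer 2: σ_v at top = γ₁h₁ = 117.2; σ_h top = K_a2×117.2 = 27.50; σ_h base = K_a2×(117.2+15.5×5.9) = 48.97.
P₂ = ½(27.50+48.97)×5.9 = 225.6. Total P_a = 121.5+225.6 = 347.0 kN/m.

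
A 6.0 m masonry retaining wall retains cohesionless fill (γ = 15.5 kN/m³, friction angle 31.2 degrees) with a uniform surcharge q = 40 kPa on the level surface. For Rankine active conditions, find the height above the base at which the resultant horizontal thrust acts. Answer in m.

K_a = 0.3175.
Triangular part P₁ = ½K_aγH² = 88.58 at H/3 = 2.000 m; rectangular part P₂ = K_a q H = 76.20 at H/2 = 3.000 m.
ȳ = (P₁·2.000 + P₂·3.000)/(P₁+P₂) = 2.462 m.

2.46 m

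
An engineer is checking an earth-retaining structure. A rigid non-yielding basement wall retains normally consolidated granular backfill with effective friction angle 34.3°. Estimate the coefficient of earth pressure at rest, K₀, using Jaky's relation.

K₀ = 1 − sin φ' = 1 − sin 34.3° = 0.4365.

0.436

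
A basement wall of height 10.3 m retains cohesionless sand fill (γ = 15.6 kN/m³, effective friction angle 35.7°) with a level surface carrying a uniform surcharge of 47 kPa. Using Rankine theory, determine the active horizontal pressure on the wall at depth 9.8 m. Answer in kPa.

52.6 kPa

K_a = (1 − sin φ)/(1 + sin φ) = 0.2630.
σ_v = γz + q = 15.6 × 9.8 + 47 = 199.9 kPa.
σ_h = K_a σ_v = 0.2630 × 199.9 = 52.57 kPa.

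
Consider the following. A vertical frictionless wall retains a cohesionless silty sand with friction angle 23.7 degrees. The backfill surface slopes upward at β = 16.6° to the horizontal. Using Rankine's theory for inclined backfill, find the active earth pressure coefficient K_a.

K_a = cos β · (cos β − √(cos²β − cos²φ)) / (cos β + √(cos²β − cos²φ)).
cos β = 0.9583, cos φ = 0.9157, √(cos²β − cos²φ) = 0.2827.
K_a = 0.9583 × (0.9583 − 0.2827)/(0.9583 + 0.2827) = 0.5217.

0.522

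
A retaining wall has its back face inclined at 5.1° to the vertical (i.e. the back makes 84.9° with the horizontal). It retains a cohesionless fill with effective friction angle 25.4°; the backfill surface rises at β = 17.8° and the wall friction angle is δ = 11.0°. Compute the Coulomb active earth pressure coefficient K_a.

K_a = sin²(α+φ) / [sin²α · sin(α−δ) · (1 + √{sin(φ+δ)sin(φ−β) / (sin(α−δ)sin(α+β))})²].
With α = 84.9°, φ = 25.4°, δ = 11.0°, β = 17.8°: K_a = 0.5551.

0.555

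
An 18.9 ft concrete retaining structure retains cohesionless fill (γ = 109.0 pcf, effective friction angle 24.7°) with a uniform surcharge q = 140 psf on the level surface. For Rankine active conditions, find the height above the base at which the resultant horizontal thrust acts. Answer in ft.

K_a = 0.4106.
Triangular part P₁ = ½K_aγH² = 7993 at H/3 = 6.300 ft; rectangular part P₂ = K_a q H = 1086 at H/2 = 9.450 ft.
ȳ = (P₁·6.300 + P₂·9.450)/(P₁+P₂) = 6.677 ft.

6.68 ft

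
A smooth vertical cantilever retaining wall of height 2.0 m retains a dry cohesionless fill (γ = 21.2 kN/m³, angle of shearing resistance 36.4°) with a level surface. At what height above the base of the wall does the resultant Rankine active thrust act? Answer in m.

K_a = 0.2552.
The pressure distribution is triangular, so the resultant acts at H/3 above the base = 2.0/3 = 0.6667 m.

0.667 m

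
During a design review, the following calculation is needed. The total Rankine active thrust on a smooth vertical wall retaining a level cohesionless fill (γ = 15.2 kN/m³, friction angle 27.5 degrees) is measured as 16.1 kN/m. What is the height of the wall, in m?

2.40 m

K_a = 0.3682. P_a = ½ K_a γ H² ⇒ H = √(2P_a/(K_a γ)).
H = √(2×16.1/(0.3682×15.2)) = 2.399 m.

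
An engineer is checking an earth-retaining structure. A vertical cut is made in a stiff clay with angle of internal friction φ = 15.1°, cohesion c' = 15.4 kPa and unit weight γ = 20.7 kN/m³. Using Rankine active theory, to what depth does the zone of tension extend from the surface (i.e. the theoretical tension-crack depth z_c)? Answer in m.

1.94 m

K_a = tan²(45° − 15.1°/2) = 0.5867; √K_a = 0.7659.
The active pressure is zero where K_a γ z = 2c√K_a, so z_c = 2c/(γ√K_a) = 2×15.4/(20.7×0.7659) = 1.943 m.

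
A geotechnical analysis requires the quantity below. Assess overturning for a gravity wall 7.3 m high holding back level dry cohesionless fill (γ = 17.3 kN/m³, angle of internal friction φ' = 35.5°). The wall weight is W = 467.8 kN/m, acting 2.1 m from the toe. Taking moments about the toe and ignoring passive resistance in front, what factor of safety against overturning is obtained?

K_a = tan²(45° − 35.5°/2) = 0.2653.
P_a = ½K_aγH² = 0.5×0.2653×17.3×7.3² = 122.3 kN/m, acting at H/3 = 2.433 m above the base.
Overturning moment M_o = P_a × H/3 = 122.3 × 2.433 = 297.5.
Resisting moment M_r = W × 2.1 = 467.8 × 2.1 = 982.4.
FS_overturning = M_r/M_o = 982.4/297.5 = 3.302.

3.30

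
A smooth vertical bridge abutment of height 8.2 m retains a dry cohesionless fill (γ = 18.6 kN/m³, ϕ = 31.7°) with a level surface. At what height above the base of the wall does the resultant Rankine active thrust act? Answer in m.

2.73 m

K_a = 0.3111.
The pressure distribution is triangular, so the resultant acts at H/3 above the base = 8.2/3 = 2.733 m.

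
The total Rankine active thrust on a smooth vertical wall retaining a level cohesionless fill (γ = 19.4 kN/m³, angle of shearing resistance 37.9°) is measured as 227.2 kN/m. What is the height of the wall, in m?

9.90 m

K_a = 0.2389. P_a = ½ K_a γ H² ⇒ H = √(2P_a/(K_a γ)).
H = √(2×227.2/(0.2389×19.4)) = 9.901 m.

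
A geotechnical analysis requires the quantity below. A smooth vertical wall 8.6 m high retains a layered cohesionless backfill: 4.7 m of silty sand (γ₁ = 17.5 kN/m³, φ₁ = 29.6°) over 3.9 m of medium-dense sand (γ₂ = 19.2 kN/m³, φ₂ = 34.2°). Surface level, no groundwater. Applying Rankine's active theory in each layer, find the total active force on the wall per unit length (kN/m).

196 kN/m

K_a1 = tan²(45°−29.6°/2) = 0.3387; K_a2 = tan²(45°−34.2°/2) = 0.2803.
Layer 1: σ at base = K_a1 γ₁ h₁ = 27.86 kPa; P₁ = ½×27.86×4.7 = 65.47.
Layer 2: σ_v at top = γ₁h₁ = 82.25; σ_h top = K_a2×82.25 = 23.06; σ_h base = K_a2×(82.25+19.2×3.9) = 44.05.
P₂ = ½(23.06+44.05)×3.9 = 130.9. Total P_a = 65.47+130.9 = 196.3 kN/m.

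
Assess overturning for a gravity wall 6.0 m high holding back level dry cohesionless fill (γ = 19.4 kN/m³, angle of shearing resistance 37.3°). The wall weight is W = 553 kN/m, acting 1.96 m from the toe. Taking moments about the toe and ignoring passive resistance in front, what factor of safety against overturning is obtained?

6.33

K_a = tan²(45° − 37.3°/2) = 0.2453.
P_a = ½K_aγH² = 0.5×0.2453×19.4×6.0² = 85.67 kN/m, acting at H/3 = 2.000 m above the base.
Overturning moment M_o = P_a × H/3 = 85.67 × 2.000 = 171.3.
Resisting moment M_r = W × 1.96 = 553 × 1.96 = 1084.
FS_overturning = M_r/M_o = 1084/171.3 = 6.326.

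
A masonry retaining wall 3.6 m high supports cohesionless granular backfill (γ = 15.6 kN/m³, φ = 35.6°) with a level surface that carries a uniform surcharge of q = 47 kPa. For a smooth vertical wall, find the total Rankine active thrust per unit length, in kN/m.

K_a = tan²(45° − φ/2) = 0.2641.
Soil triangle: ½ K_a γ H² = 0.5×0.2641×15.6×3.6² = 26.70 kN/m.
Surcharge rectangle: K_a q H = 0.2641×47×3.6 = 44.69 kN/m.
Total = 26.70 + 44.69 = 71.39 kN/m.

71.4 kN/m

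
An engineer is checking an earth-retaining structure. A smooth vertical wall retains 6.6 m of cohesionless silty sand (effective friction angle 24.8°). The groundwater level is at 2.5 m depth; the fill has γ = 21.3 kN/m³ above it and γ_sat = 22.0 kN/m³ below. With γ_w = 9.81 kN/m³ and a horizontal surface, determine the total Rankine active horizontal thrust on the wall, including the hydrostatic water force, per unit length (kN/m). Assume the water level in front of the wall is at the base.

K_a = tan²(45° − φ/2) = 0.4090.
γ' = 22.0 − 9.81 = 12.19 kN/m³. Depth below WT = 4.1 m.
σ'_h at WT = K_a γ d_w = 21.78 kPa; at base = 21.78 + K_a γ' × 4.1 = 42.22 kPa.
P₁ (0–2.5 m) = ½×21.78×2.5 = 27.22. P₂ (2.5–6.6 m) = ½(21.78+42.22)×4.1 = 131.2.
P_w = ½ γ_w h₂² = 0.5×9.81×4.1² = 82.45. Total = 27.22+131.2+82.45 = 240.9 kN/m.

241 kN/m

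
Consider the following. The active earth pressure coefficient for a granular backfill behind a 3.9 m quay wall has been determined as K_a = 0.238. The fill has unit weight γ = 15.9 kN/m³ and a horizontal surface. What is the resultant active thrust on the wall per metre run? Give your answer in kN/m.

28.8 kN/m

P = ½ K_a γ H² = 0.5 × 0.238 × 15.9 × 3.9² = 28.78 kN/m.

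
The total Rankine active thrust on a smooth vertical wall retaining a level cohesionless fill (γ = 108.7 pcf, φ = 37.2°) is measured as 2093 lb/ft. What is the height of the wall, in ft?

K_a = 0.2464. P_a = ½ K_a γ H² ⇒ H = √(2P_a/(K_a γ)).
H = √(2×2093/(0.2464×108.7)) = 12.50 ft.

12.5 ft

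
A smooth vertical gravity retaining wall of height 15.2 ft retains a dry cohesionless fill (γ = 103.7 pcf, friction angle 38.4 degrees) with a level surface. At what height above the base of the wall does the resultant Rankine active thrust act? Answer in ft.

K_a = 0.2337.
The pressure distribution is triangular, so the resultant acts at H/3 above the base = 15.2/3 = 5.067 ft.

5.07 ft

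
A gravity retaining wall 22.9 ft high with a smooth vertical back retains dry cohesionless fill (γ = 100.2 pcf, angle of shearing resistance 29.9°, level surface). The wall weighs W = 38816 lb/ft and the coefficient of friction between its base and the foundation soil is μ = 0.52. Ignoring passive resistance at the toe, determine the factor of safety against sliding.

2.30

K_a = tan²(45° − 29.9°/2) = 0.3347.
P_a = ½K_aγH² = 0.5×0.3347×100.2×22.9² = 8793 lb/ft, acting at H/3 = 7.633 ft above the base.
FS_sliding = μW / P_a = 0.52×38816 / 8793 = 2.295.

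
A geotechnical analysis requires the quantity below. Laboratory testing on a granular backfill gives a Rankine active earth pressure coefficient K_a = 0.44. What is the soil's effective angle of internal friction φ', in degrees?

22.9°

K_a = tan²(45° − φ/2) ⇒ 45° − φ/2 = arctan(√0.44) = 33.56°.
φ = 2(45° − 33.56°) = 22.89°.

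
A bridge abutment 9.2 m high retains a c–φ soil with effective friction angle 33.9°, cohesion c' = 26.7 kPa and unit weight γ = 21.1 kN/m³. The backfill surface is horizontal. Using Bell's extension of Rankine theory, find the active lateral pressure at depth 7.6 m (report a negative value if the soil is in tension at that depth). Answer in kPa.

17.1 kPa

K_a = (1 − sin φ)/(1 + sin φ) = 0.2839.
σ_a = K_a γ z − 2c√K_a = 0.2839×21.1×7.6 − 2×26.7×0.5328 = 17.07 kPa.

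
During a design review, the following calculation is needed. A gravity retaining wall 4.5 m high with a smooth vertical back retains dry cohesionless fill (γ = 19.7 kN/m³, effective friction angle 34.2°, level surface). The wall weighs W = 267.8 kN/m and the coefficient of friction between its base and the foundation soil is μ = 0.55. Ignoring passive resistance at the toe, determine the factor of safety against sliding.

K_a = tan²(45° − 34.2°/2) = 0.2803.
P_a = ½K_aγH² = 0.5×0.2803×19.7×4.5² = 55.92 kN/m, acting at H/3 = 1.500 m above the base.
FS_sliding = μW / P_a = 0.55×267.8 / 55.92 = 2.634.

2.63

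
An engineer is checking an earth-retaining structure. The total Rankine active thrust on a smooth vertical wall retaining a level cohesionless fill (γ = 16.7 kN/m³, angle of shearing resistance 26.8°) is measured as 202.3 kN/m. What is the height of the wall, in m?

K_a = 0.3785. P_a = ½ K_a γ H² ⇒ H = √(2P_a/(K_a γ)).
H = √(2×202.3/(0.3785×16.7)) = 8.001 m.

8.00 m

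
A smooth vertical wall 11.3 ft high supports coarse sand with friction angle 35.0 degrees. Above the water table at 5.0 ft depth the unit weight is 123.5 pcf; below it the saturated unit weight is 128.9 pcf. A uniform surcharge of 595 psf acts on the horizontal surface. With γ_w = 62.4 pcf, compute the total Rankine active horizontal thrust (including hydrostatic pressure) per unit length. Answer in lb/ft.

K_a = tan²(45° − φ/2) = 0.2710.
γ' = 128.9 − 62.4 = 66.50 pcf. h₂ = H − d_w = 6.3 ft.
σ'_h: at surface K_a·q = 161.2; at WT K_a(q+γd_w) = 328.6; at base K_a(q+γd_w+γ'h₂) = 442.1 psf.
P₁ = ½(161.2+328.6)×5.0 = 1225; P₂ = ½(328.6+442.1)×6.3 = 2428; P_w = ½γ_w h₂² = 1238.
Total = 1225+2428+1238 = 4891 lb/ft.

4890 lb/ft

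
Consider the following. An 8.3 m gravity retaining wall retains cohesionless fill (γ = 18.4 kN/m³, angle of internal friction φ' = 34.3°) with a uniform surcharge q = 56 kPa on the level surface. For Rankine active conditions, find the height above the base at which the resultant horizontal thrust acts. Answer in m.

K_a = 0.2792.
Triangular part P₁ = ½K_aγH² = 176.9 at H/3 = 2.767 m; rectangular part P₂ = K_a q H = 129.8 at H/2 = 4.150 m.
ȳ = (P₁·2.767 + P₂·4.150)/(P₁+P₂) = 3.352 m.

3.35 m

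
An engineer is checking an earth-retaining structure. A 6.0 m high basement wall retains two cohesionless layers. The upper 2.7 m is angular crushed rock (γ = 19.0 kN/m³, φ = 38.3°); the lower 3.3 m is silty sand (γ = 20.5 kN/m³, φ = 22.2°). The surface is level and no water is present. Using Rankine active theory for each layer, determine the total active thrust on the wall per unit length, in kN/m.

K_a1 = tan²(45°−38.3°/2) = 0.2347; K_a2 = tan²(45°−22.2°/2) = 0.4515.
Layer 1: σ at base = K_a1 γ₁ h₁ = 12.04 kPa; P₁ = ½×12.04×2.7 = 16.26.
Layer 2: σ_v at top = γ₁h₁ = 51.30; σ_h top = K_a2×51.30 = 23.16; σ_h base = K_a2×(51.30+20.5×3.3) = 53.71.
P₂ = ½(23.16+53.71)×3.3 = 126.8. Total P_a = 16.26+126.8 = 143.1 kN/m.

143 kN/m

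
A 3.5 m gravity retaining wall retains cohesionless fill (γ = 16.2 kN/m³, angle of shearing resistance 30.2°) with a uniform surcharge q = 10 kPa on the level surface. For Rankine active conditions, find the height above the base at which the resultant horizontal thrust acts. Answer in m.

1.32 m

K_a = 0.3307.
Triangular part P₁ = ½K_aγH² = 32.81 at H/3 = 1.167 m; rectangular part P₂ = K_a q H = 11.57 at H/2 = 1.750 m.
ȳ = (P₁·1.167 + P₂·1.750)/(P₁+P₂) = 1.319 m.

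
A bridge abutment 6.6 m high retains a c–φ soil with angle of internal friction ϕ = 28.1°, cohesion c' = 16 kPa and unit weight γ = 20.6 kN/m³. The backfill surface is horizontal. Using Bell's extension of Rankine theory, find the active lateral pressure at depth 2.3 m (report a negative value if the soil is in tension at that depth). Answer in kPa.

K_a = (1 − sin φ)/(1 + sin φ) = 0.3596.
σ_a = K_a γ z − 2c√K_a = 0.3596×20.6×2.3 − 2×16×0.5997 = -2.151 kPa.

-2.15 kPa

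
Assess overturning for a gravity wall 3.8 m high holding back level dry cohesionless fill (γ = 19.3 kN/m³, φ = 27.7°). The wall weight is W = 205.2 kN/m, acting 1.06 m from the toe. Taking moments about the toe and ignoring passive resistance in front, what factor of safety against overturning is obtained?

3.37

K_a = tan²(45° − 27.7°/2) = 0.3653.
P_a = ½K_aγH² = 0.5×0.3653×19.3×3.8² = 50.91 kN/m, acting at H/3 = 1.267 m above the base.
Overturning moment M_o = P_a × H/3 = 50.91 × 1.267 = 64.48.
Resisting moment M_r = W × 1.06 = 205.2 × 1.06 = 217.5.
FS_overturning = M_r/M_o = 217.5/64.48 = 3.373.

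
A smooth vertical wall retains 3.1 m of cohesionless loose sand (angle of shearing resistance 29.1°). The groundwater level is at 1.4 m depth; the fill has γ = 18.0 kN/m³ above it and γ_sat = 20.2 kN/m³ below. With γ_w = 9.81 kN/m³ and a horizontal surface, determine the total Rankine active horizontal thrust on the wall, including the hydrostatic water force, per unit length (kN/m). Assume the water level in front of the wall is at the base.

K_a = tan²(45° − φ/2) = 0.3456.
γ' = 20.2 − 9.81 = 10.39 kN/m³. Depth below WT = 1.7 m.
σ'_h at WT = K_a γ d_w = 8.709 kPa; at base = 8.709 + K_a γ' × 1.7 = 14.81 kPa.
P₁ (0–1.4 m) = ½×8.709×1.4 = 6.096. P₂ (1.4–3.1 m) = ½(8.709+14.81)×1.7 = 19.99.
P_w = ½ γ_w h₂² = 0.5×9.81×1.7² = 14.18. Total = 6.096+19.99+14.18 = 40.27 kN/m.

40.3 kN/m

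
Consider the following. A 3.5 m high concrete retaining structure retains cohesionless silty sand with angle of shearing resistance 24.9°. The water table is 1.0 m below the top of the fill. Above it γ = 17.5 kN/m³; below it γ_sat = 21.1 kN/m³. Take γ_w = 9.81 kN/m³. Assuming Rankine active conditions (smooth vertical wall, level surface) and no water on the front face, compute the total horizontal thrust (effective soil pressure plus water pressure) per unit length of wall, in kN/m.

66.4 kN/m

K_a = tan²(45° − φ/2) = 0.4074.
γ' = 21.1 − 9.81 = 11.29 kN/m³. Depth below WT = 2.5 m.
σ'_h at WT = K_a γ d_w = 7.130 kPa; at base = 7.130 + K_a γ' × 2.5 = 18.63 kPa.
P₁ (0–1.0 m) = ½×7.130×1.0 = 3.565. P₂ (1.0–3.5 m) = ½(7.130+18.63)×2.5 = 32.20.
P_w = ½ γ_w h₂² = 0.5×9.81×2.5² = 30.66. Total = 3.565+32.20+30.66 = 66.42 kN/m.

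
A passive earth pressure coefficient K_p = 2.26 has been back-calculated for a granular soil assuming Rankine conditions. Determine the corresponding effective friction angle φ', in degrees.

K_p = (1+sin φ)/(1−sin φ) ⇒ sin φ = (K_p − 1)/(K_p + 1) = 0.3865.
φ = arcsin(0.3865) = 22.74°.

22.7°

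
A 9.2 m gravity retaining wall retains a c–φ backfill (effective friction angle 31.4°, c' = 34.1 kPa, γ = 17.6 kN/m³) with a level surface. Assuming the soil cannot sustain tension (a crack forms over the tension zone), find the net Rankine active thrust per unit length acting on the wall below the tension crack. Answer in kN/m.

K_a = 0.3149; √K_a = 0.5612.
Tension-crack depth z_c = 2c/(γ√K_a) = 2×34.1/(17.6×0.5612) = 6.905 m.
σ_a at base = K_a γ H − 2c√K_a = 0.3149×17.6×9.2 − 2×34.1×0.5612 = 12.72 kPa.
P_a = ½ × 12.72 × (H − z_c) = 0.5×12.72×2.295 = 14.59 kN/m.

14.6 kN/m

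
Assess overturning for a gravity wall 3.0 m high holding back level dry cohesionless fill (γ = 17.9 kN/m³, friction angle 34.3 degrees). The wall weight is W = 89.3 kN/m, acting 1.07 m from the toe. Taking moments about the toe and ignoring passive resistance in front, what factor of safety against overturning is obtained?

4.25

K_a = tan²(45° − 34.3°/2) = 0.2792.
P_a = ½K_aγH² = 0.5×0.2792×17.9×3.0² = 22.49 kN/m, acting at H/3 = 1.000 m above the base.
Overturning moment M_o = P_a × H/3 = 22.49 × 1.000 = 22.49.
Resisting moment M_r = W × 1.07 = 89.3 × 1.07 = 95.55.
FS_overturning = M_r/M_o = 95.55/22.49 = 4.249.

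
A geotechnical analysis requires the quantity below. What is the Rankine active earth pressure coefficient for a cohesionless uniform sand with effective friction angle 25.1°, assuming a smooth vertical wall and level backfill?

0.404

K_a = tan²(45° − φ/2) = tan²(32.45°) = 0.4043.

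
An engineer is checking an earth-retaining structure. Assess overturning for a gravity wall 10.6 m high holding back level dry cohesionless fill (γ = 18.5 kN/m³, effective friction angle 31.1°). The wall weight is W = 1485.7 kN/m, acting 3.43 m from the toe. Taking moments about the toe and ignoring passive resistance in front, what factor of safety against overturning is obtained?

K_a = tan²(45° − 31.1°/2) = 0.3188.
P_a = ½K_aγH² = 0.5×0.3188×18.5×10.6² = 331.3 kN/m, acting at H/3 = 3.533 m above the base.
Overturning moment M_o = P_a × H/3 = 331.3 × 3.533 = 1171.
Resisting moment M_r = W × 3.43 = 1485.7 × 3.43 = 5096.
FS_overturning = M_r/M_o = 5096/1171 = 4.353.

4.35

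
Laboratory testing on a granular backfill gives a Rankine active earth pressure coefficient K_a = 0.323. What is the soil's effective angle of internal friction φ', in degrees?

30.8°

K_a = tan²(45° − φ/2) ⇒ 45° − φ/2 = arctan(√0.323) = 29.61°.
φ = 2(45° − 29.61°) = 30.78°.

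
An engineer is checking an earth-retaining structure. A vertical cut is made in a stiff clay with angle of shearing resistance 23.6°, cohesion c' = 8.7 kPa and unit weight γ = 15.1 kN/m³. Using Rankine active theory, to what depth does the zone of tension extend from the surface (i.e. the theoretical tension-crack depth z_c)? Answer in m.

1.76 m

K_a = tan²(45° − 23.6°/2) = 0.4282; √K_a = 0.6544.
The active pressure is zero where K_a γ z = 2c√K_a, so z_c = 2c/(γ√K_a) = 2×8.7/(15.1×0.6544) = 1.761 m.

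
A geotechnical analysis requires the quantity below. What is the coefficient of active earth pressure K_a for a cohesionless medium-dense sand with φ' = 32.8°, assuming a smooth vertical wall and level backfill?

0.297

K_a = (1 − sin φ)/(1 + sin φ) = (1 − sin 32.8°)/(1 + sin 32.8°) = 0.2973.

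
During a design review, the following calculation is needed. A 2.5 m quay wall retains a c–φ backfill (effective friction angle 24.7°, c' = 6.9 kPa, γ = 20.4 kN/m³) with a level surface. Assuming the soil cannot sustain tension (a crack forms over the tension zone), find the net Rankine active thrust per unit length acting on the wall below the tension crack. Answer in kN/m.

K_a = 0.4106; √K_a = 0.6408.
Tension-crack depth z_c = 2c/(γ√K_a) = 2×6.9/(20.4×0.6408) = 1.056 m.
σ_a at base = K_a γ H − 2c√K_a = 0.4106×20.4×2.5 − 2×6.9×0.6408 = 12.10 kPa.
P_a = ½ × 12.10 × (H − z_c) = 0.5×12.10×1.444 = 8.735 kN/m.

8.74 kN/m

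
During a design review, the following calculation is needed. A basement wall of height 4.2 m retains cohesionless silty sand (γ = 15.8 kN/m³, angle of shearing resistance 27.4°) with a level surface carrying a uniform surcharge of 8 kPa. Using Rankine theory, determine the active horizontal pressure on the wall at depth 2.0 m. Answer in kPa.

14.6 kPa

K_a = (1 − sin φ)/(1 + sin φ) = 0.3697.
σ_v = γz + q = 15.8 × 2.0 + 8 = 39.60 kPa.
σ_h = K_a σ_v = 0.3697 × 39.60 = 14.64 kPa.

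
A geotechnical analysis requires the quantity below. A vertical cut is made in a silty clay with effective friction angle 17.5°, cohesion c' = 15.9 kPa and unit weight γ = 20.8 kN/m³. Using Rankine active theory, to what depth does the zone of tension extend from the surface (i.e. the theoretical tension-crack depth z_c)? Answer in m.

2.09 m

K_a = tan²(45° − 17.5°/2) = 0.5376; √K_a = 0.7332.
The active pressure is zero where K_a γ z = 2c√K_a, so z_c = 2c/(γ√K_a) = 2×15.9/(20.8×0.7332) = 2.085 m.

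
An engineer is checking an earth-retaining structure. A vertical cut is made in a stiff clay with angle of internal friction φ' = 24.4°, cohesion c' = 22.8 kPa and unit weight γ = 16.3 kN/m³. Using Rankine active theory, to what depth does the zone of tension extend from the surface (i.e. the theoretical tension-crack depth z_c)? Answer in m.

4.34 m

K_a = tan²(45° − 24.4°/2) = 0.4153; √K_a = 0.6445.
The active pressure is zero where K_a γ z = 2c√K_a, so z_c = 2c/(γ√K_a) = 2×22.8/(16.3×0.6445) = 4.341 m.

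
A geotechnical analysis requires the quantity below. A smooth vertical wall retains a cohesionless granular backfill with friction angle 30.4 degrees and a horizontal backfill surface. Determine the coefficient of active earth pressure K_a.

K_a = tan²(45° − φ/2) = tan²(29.80°) = 0.3280.

0.328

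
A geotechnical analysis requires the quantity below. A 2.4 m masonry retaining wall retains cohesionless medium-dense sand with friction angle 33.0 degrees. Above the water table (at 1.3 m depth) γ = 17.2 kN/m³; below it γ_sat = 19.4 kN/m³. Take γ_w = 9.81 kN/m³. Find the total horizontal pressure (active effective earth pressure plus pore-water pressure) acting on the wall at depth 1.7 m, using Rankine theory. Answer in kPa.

K_a = (1 − sin φ)/(1 + sin φ) = 0.2948.
γ' = 19.4 − 9.81 = 9.590 kN/m³.
Effective vertical stress at 1.7 m: σ'_v = 17.2×1.3 + 9.590×0.400 = 26.20 kPa.
σ'_h = K_a σ'_v = 0.2948 × 26.20 = 7.723 kPa; u = γ_w × 0.400 = 3.924 kPa.
Total σ_h = 7.723 + 3.924 = 11.65 kPa.

11.6 kPa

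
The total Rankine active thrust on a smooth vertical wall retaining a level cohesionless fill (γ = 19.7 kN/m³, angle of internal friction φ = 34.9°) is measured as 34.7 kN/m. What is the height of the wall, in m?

3.60 m

K_a = 0.2721. P_a = ½ K_a γ H² ⇒ H = √(2P_a/(K_a γ)).
H = √(2×34.7/(0.2721×19.7)) = 3.598 m.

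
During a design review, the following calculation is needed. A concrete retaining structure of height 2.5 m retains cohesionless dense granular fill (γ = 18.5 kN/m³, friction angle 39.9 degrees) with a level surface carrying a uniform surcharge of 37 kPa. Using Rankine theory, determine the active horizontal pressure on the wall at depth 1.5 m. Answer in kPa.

K_a = (1 − sin φ)/(1 + sin φ) = 0.2184.
σ_v = γz + q = 18.5 × 1.5 + 37 = 64.75 kPa.
σ_h = K_a σ_v = 0.2184 × 64.75 = 14.14 kPa.

14.1 kPa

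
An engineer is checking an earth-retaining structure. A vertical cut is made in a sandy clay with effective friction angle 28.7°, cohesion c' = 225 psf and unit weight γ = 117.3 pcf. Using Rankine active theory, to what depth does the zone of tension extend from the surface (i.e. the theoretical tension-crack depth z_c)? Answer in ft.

6.47 ft

K_a = tan²(45° − 28.7°/2) = 0.3511; √K_a = 0.5926.
The active pressure is zero where K_a γ z = 2c√K_a, so z_c = 2c/(γ√K_a) = 2×225/(117.3×0.5926) = 6.474 ft.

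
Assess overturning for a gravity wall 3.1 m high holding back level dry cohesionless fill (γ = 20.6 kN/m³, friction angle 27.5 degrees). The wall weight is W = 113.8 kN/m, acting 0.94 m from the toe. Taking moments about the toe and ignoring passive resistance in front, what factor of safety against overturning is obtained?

2.84

K_a = tan²(45° − 27.5°/2) = 0.3682.
P_a = ½K_aγH² = 0.5×0.3682×20.6×3.1² = 36.45 kN/m, acting at H/3 = 1.033 m above the base.
Overturning moment M_o = P_a × H/3 = 36.45 × 1.033 = 37.66.
Resisting moment M_r = W × 0.94 = 113.8 × 0.94 = 107.0.
FS_overturning = M_r/M_o = 107.0/37.66 = 2.840.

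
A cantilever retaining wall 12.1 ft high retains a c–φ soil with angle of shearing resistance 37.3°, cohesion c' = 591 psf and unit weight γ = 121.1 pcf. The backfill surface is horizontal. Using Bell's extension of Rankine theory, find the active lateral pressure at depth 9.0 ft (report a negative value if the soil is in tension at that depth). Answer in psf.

K_a = (1 − sin φ)/(1 + sin φ) = 0.2453.
σ_a = K_a γ z − 2c√K_a = 0.2453×121.1×9.0 − 2×591×0.4953 = -318.1 psf.

-318 psf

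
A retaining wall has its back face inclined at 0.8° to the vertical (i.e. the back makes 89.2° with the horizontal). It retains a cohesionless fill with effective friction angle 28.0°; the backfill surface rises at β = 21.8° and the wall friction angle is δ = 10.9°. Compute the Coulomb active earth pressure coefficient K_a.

K_a = sin²(α+φ) / [sin²α · sin(α−δ) · (1 + √{sin(φ+δ)sin(φ−β) / (sin(α−δ)sin(α+β))})²].
With α = 89.2°, φ = 28.0°, δ = 10.9°, β = 21.8°: K_a = 0.4991.

0.499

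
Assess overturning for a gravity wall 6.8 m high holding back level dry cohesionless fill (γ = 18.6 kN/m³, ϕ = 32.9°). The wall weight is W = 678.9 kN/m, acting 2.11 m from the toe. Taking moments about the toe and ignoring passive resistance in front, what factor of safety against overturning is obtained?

4.96

K_a = tan²(45° − 32.9°/2) = 0.2960.
P_a = ½K_aγH² = 0.5×0.2960×18.6×6.8² = 127.3 kN/m, acting at H/3 = 2.267 m above the base.
Overturning moment M_o = P_a × H/3 = 127.3 × 2.267 = 288.6.
Resisting moment M_r = W × 2.11 = 678.9 × 2.11 = 1432.
FS_overturning = M_r/M_o = 1432/288.6 = 4.964.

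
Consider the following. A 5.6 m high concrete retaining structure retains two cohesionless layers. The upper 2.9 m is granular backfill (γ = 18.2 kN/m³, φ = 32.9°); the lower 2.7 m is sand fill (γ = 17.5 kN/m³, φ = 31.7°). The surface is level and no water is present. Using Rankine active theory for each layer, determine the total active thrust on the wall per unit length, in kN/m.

86.8 kN/m

K_a1 = tan²(45°−32.9°/2) = 0.2960; K_a2 = tan²(45°−31.7°/2) = 0.3111.
Layer 1: σ at base = K_a1 γ₁ h₁ = 15.62 kPa; P₁ = ½×15.62×2.9 = 22.66.
Layer 2: σ_v at top = γ₁h₁ = 52.78; σ_h top = K_a2×52.78 = 16.42; σ_h base = K_a2×(52.78+17.5×2.7) = 31.12.
P₂ = ½(16.42+31.12)×2.7 = 64.17. Total P_a = 22.66+64.17 = 86.83 kN/m.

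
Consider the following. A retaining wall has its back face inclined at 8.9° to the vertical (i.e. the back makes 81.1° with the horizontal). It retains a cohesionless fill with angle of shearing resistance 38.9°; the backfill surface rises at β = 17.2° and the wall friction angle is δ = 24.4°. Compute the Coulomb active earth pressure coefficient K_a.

K_a = sin²(α+φ) / [sin²α · sin(α−δ) · (1 + √{sin(φ+δ)sin(φ−β) / (sin(α−δ)sin(α+β))})²].
With α = 81.1°, φ = 38.9°, δ = 24.4°, β = 17.2°: K_a = 0.3452.

0.345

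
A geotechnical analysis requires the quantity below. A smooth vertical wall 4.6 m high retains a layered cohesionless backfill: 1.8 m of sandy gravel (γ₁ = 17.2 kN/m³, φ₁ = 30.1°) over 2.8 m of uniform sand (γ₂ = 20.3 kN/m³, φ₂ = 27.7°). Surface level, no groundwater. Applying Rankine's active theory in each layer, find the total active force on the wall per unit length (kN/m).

70.0 kN/m

K_a1 = tan²(45°−30.1°/2) = 0.3320; K_a2 = tan²(45°−27.7°/2) = 0.3653.
Layer 1: σ at base = K_a1 γ₁ h₁ = 10.28 kPa; P₁ = ½×10.28×1.8 = 9.251.
Layer 2: σ_v at top = γ₁h₁ = 30.96; σ_h top = K_a2×30.96 = 11.31; σ_h base = K_a2×(30.96+20.3×2.8) = 32.08.
P₂ = ½(11.31+32.08)×2.8 = 60.74. Total P_a = 9.251+60.74 = 69.99 kN/m.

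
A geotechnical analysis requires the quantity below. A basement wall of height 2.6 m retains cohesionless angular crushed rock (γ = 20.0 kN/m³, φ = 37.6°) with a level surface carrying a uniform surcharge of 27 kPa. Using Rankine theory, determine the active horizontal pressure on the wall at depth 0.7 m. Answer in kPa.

9.93 kPa

K_a = (1 − sin φ)/(1 + sin φ) = 0.2421.
σ_v = γz + q = 20.0 × 0.7 + 27 = 41.00 kPa.
σ_h = K_a σ_v = 0.2421 × 41.00 = 9.927 kPa.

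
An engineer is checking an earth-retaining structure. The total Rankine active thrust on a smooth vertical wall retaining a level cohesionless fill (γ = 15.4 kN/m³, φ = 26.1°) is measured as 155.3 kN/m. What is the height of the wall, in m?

K_a = 0.3889. P_a = ½ K_a γ H² ⇒ H = √(2P_a/(K_a γ)).
H = √(2×155.3/(0.3889×15.4)) = 7.201 m.

7.20 m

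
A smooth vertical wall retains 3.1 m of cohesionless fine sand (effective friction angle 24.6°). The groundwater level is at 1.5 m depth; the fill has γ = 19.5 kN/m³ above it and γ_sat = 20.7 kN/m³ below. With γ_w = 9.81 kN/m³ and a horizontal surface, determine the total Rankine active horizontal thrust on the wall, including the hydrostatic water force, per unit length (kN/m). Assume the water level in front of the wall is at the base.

46.6 kN/m

K_a = tan²(45° − φ/2) = 0.4121.
γ' = 20.7 − 9.81 = 10.89 kN/m³. Depth below WT = 1.6 m.
σ'_h at WT = K_a γ d_w = 12.06 kPa; at base = 12.06 + K_a γ' × 1.6 = 19.24 kPa.
P₁ (0–1.5 m) = ½×12.06×1.5 = 9.042. P₂ (1.5–3.1 m) = ½(12.06+19.24)×1.6 = 25.03.
P_w = ½ γ_w h₂² = 0.5×9.81×1.6² = 12.56. Total = 9.042+25.03+12.56 = 46.63 kN/m.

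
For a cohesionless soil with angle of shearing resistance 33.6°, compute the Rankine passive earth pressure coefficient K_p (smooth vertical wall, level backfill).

K_p = (1 + sin φ)/(1 − sin φ) = tan²(45° + 33.6°/2) = 3.478.

3.48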